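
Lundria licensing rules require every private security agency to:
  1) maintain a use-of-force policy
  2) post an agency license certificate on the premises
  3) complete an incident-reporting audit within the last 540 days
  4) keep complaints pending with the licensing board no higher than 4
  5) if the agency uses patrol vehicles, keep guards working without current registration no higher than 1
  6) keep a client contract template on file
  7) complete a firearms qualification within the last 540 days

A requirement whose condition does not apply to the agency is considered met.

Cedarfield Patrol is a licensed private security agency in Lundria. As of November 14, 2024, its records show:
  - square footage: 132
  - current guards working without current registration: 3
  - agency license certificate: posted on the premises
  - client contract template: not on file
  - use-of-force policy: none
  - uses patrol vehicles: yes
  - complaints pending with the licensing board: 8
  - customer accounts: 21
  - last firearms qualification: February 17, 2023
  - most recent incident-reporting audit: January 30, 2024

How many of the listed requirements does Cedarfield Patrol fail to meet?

5

1. use-of-force policy absent → not met
2. agency license certificate present → met
3. incident-reporting audit 289 days ago vs limit 540 → met
4. complaints pending with the licensing board 8 > 4 → not met
5. condition 'uses patrol vehicles' holds; guards working without current registration 3 > 1 → not met
6. client contract template absent → not met
7. firearms qualification 636 days ago vs limit 540 → not met
Not met: 5 of 7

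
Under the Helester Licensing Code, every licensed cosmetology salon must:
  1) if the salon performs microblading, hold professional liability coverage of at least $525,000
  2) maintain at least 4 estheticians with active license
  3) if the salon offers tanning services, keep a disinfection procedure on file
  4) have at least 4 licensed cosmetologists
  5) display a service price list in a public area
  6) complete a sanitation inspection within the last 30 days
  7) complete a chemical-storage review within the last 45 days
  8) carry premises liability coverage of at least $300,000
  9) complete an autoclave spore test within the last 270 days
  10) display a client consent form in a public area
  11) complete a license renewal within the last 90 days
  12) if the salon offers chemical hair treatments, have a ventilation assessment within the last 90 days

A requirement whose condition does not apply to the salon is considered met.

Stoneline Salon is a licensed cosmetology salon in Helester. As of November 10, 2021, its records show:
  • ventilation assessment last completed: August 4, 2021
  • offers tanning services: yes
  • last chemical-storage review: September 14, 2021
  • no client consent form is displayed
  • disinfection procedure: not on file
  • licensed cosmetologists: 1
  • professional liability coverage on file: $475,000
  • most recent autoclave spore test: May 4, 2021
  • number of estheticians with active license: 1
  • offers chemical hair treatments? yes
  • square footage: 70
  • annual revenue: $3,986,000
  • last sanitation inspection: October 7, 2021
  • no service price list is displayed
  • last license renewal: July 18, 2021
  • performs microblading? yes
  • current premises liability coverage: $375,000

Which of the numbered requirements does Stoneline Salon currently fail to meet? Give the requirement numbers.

1. condition 'performs microblading' holds; professional liability coverage $475,000 < $525,000 → not met
2. estheticians with active license 1 < 4 → not met
3. condition 'offers tanning services' holds; disinfection procedure absent → not met
4. licensed cosmetologists 1 < 4 → not met
5. service price list absent → not met
6. sanitation inspection 34 days ago vs limit 30 → not met
7. chemical-storage review 57 days ago vs limit 45 → not met
8. premises liability coverage $375,000 ≥ $300,000 → met
9. autoclave spore test 190 days ago vs limit 270 → met
10. client consent form absent → not met
11. license renewal 115 days ago vs limit 90 → not met
12. condition 'offers chemical hair treatments' holds; ventilation assessment 98 days ago vs limit 90 → not met
Not met: 1, 2, 3, 4, 5, 6, 7, 10, 11, 12

1, 2, 3, 4, 5, 6, 7, 10, 11, 12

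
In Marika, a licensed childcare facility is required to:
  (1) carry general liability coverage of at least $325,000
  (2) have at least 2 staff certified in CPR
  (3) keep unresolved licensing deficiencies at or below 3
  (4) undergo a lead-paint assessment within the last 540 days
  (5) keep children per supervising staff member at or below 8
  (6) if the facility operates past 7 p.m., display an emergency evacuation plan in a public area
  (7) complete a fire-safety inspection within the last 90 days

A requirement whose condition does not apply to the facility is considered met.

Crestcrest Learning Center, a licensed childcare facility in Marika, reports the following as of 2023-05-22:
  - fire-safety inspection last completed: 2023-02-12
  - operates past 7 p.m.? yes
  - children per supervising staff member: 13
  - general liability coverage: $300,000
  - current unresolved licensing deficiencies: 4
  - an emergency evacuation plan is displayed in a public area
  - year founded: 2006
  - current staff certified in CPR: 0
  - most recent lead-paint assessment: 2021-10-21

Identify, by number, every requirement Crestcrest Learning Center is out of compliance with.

1, 2, 3, 4, 5, 7

1. general liability coverage $300,000 < $325,000 → not met
2. staff certified in CPR 0 < 2 → not met
3. unresolved licensing deficiencies 4 > 3 → not met
4. lead-paint assessment 578 days ago vs limit 540 → not met
5. children per supervising staff member 13 > 8 → not met
6. condition 'operates past 7 p.m.' holds; emergency evacuation plan present → met
7. fire-safety inspection 99 days ago vs limit 90 → not met
Not met: 1, 2, 3, 4, 5, 7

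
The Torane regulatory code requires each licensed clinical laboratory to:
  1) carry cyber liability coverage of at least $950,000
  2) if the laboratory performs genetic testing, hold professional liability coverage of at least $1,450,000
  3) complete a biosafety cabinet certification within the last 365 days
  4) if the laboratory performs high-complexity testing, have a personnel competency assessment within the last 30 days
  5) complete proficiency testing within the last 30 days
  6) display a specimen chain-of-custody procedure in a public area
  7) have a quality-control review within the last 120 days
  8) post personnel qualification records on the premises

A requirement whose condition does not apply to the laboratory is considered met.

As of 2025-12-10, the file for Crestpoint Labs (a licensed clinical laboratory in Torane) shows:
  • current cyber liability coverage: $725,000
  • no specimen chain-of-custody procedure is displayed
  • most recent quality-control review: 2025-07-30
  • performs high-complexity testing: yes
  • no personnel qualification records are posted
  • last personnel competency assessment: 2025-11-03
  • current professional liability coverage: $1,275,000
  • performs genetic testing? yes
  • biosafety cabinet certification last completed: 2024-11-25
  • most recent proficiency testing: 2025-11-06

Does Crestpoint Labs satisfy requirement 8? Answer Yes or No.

No

8. personnel qualification records absent → not met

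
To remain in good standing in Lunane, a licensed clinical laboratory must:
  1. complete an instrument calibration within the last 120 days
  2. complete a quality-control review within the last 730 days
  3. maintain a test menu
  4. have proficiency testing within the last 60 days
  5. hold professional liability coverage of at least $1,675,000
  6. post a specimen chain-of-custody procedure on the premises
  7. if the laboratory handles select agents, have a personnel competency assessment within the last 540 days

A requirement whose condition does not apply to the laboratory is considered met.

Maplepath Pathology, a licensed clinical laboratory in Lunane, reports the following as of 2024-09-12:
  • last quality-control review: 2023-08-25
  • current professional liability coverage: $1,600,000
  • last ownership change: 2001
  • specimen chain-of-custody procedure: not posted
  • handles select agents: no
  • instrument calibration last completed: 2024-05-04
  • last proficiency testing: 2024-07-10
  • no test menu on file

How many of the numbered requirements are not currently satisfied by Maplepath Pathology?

5

1. instrument calibration 131 days ago vs limit 120 → not met
2. quality-control review 384 days ago vs limit 730 → met
3. test menu absent → not met
4. proficiency testing 64 days ago vs limit 60 → not met
5. professional liability coverage $1,600,000 < $1,675,000 → not met
6. specimen chain-of-custody procedure absent → not met
7. condition 'handles select agents' does not hold → requirement n/a → met
Not met: 5 of 7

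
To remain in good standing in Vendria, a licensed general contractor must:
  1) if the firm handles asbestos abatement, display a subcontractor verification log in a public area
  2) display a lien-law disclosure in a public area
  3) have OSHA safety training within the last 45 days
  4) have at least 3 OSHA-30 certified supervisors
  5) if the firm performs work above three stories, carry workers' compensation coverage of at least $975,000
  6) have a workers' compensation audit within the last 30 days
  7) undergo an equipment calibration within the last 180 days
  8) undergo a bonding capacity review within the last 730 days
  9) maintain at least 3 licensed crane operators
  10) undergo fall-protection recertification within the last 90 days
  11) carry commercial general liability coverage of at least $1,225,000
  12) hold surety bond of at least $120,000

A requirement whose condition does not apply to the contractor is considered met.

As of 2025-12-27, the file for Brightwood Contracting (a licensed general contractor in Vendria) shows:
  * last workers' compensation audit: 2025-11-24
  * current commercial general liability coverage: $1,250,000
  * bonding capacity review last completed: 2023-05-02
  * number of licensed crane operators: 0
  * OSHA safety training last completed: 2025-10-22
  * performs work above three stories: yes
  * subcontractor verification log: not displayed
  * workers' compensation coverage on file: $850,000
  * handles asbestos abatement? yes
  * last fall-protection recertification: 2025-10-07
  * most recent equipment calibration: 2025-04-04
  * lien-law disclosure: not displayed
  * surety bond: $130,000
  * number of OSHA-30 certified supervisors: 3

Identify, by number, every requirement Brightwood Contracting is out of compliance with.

1, 2, 3, 5, 6, 7, 8, 9

1. condition 'handles asbestos abatement' holds; subcontractor verification log absent → not met
2. lien-law disclosure absent → not met
3. OSHA safety training 66 days ago vs limit 45 → not met
4. OSHA-30 certified supervisors 3 ≥ 3 → met
5. condition 'performs work above three stories' holds; workers' compensation coverage $850,000 < $975,000 → not met
6. workers' compensation audit 33 days ago vs limit 30 → not met
7. equipment calibration 267 days ago vs limit 180 → not met
8. bonding capacity review 970 days ago vs limit 730 → not met
9. licensed crane operators 0 < 3 → not met
10. fall-protection recertification 81 days ago vs limit 90 → met
11. commercial general liability coverage $1,250,000 ≥ $1,225,000 → met
12. surety bond $130,000 ≥ $120,000 → met
Not met: 1, 2, 3, 5, 6, 7, 8, 9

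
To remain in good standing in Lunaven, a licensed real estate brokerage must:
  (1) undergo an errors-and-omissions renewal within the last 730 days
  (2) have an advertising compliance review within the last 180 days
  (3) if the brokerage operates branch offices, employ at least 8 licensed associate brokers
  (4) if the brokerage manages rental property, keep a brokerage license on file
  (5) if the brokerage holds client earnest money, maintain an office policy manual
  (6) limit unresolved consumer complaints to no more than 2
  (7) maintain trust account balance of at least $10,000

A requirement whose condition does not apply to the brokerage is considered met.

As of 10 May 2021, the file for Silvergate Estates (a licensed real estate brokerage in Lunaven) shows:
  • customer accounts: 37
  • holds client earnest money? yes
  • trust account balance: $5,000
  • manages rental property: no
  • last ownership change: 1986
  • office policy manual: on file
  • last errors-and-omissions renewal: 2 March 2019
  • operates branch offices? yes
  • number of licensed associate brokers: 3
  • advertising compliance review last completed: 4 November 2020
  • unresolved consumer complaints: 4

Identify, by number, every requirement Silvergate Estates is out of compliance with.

1. errors-and-omissions renewal 800 days ago vs limit 730 → not met
2. advertising compliance review 187 days ago vs limit 180 → not met
3. condition 'operates branch offices' holds; licensed associate brokers 3 < 8 → not met
4. condition 'manages rental property' does not hold → requirement n/a → met
5. condition 'holds client earnest money' holds; office policy manual present → met
6. unresolved consumer complaints 4 > 2 → not met
7. trust account balance $5,000 < $10,000 → not met
Not met: 1, 2, 3, 6, 7

1, 2, 3, 6, 7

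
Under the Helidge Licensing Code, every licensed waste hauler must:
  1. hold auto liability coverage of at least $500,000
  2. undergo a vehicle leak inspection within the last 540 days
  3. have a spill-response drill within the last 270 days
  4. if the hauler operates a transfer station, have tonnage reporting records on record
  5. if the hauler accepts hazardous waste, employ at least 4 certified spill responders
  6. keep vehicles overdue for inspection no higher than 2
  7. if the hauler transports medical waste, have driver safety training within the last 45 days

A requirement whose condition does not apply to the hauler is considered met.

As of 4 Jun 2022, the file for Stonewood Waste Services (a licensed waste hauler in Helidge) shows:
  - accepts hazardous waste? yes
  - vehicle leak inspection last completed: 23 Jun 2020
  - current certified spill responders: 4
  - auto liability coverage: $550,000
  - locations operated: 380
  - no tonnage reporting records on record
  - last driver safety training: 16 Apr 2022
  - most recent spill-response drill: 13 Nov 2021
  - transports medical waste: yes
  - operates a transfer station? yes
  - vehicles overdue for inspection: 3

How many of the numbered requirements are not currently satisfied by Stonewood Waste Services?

1. auto liability coverage $550,000 ≥ $500,000 → met
2. vehicle leak inspection 711 days ago vs limit 540 → not met
3. spill-response drill 203 days ago vs limit 270 → met
4. condition 'operates a transfer station' holds; tonnage reporting records absent → not met
5. condition 'accepts hazardous waste' holds; certified spill responders 4 ≥ 4 → met
6. vehicles overdue for inspection 3 > 2 → not met
7. condition 'transports medical waste' holds; driver safety training 49 days ago vs limit 45 → not met
Not met: 4 of 7

4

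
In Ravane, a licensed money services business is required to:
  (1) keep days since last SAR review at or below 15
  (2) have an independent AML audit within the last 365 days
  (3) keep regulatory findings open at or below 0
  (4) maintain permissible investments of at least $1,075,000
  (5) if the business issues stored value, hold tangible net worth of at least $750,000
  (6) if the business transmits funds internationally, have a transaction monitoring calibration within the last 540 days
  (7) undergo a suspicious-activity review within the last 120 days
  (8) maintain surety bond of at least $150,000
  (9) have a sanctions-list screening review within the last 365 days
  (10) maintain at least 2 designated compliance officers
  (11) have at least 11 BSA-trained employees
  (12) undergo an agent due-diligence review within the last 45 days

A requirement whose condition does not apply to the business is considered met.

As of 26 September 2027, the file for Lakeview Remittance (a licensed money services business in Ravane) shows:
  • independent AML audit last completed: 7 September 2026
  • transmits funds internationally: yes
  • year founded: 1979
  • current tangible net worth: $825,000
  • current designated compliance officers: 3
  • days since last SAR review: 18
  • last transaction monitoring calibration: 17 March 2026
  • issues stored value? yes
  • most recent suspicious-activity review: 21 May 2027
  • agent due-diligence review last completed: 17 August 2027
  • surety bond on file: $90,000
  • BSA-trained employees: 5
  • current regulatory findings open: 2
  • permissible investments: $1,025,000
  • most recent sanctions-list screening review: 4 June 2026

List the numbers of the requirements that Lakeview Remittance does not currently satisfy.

1, 2, 3, 4, 6, 7, 8, 9, 11

1. days since last SAR review 18 > 15 → not met
2. independent AML audit 384 days ago vs limit 365 → not met
3. regulatory findings open 2 > 0 → not met
4. permissible investments $1,025,000 < $1,075,000 → not met
5. condition 'issues stored value' holds; tangible net worth $825,000 ≥ $750,000 → met
6. condition 'transmits funds internationally' holds; transaction monitoring calibration 558 days ago vs limit 540 → not met
7. suspicious-activity review 128 days ago vs limit 120 → not met
8. surety bond $90,000 < $150,000 → not met
9. sanctions-list screening review 479 days ago vs limit 365 → not met
10. designated compliance officers 3 ≥ 2 → met
11. BSA-trained employees 5 < 11 → not met
12. agent due-diligence review 40 days ago vs limit 45 → met
Not met: 1, 2, 3, 4, 6, 7, 8, 9, 11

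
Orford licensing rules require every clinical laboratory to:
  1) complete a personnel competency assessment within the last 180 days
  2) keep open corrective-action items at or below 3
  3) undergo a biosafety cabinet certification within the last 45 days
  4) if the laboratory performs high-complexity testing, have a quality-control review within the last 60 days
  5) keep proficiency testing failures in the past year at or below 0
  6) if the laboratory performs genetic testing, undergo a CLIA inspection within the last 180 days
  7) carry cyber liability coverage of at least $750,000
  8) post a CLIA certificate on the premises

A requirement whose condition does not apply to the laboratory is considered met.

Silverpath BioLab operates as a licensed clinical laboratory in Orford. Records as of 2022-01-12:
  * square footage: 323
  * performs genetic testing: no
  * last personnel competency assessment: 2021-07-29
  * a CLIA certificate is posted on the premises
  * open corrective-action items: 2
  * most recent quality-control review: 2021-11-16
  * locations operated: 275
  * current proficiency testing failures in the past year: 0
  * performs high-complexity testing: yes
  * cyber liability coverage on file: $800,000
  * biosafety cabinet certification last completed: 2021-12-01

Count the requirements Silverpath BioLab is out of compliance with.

0

1. personnel competency assessment 167 days ago vs limit 180 → met
2. open corrective-action items 2 ≤ 3 → met
3. biosafety cabinet certification 42 days ago vs limit 45 → met
4. condition 'performs high-complexity testing' holds; quality-control review 57 days ago vs limit 60 → met
5. proficiency testing failures in the past year 0 ≤ 0 → met
6. condition 'performs genetic testing' does not hold → requirement n/a → met
7. cyber liability coverage $800,000 ≥ $750,000 → met
8. CLIA certificate present → met
Not met: 0 of 8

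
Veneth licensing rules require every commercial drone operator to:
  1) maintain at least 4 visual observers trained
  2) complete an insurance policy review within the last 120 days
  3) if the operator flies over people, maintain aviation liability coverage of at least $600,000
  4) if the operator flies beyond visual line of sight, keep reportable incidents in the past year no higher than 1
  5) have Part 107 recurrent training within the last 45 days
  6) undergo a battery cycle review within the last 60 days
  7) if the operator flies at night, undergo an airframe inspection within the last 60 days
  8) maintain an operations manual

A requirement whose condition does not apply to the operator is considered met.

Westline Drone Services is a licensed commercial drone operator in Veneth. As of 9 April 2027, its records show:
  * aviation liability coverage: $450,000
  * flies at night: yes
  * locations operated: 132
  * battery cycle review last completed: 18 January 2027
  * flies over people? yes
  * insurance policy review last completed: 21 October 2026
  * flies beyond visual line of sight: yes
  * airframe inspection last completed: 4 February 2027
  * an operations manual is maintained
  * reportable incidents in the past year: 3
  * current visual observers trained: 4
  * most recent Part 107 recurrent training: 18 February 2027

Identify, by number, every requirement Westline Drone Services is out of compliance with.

1. visual observers trained 4 ≥ 4 → met
2. insurance policy review 170 days ago vs limit 120 → not met
3. condition 'flies over people' holds; aviation liability coverage $450,000 < $600,000 → not met
4. condition 'flies beyond visual line of sight' holds; reportable incidents in the past year 3 > 1 → not met
5. Part 107 recurrent training 50 days ago vs limit 45 → not met
6. battery cycle review 81 days ago vs limit 60 → not met
7. condition 'flies at night' holds; airframe inspection 64 days ago vs limit 60 → not met
8. operations manual present → met
Not met: 2, 3, 4, 5, 6, 7

2, 3, 4, 5, 6, 7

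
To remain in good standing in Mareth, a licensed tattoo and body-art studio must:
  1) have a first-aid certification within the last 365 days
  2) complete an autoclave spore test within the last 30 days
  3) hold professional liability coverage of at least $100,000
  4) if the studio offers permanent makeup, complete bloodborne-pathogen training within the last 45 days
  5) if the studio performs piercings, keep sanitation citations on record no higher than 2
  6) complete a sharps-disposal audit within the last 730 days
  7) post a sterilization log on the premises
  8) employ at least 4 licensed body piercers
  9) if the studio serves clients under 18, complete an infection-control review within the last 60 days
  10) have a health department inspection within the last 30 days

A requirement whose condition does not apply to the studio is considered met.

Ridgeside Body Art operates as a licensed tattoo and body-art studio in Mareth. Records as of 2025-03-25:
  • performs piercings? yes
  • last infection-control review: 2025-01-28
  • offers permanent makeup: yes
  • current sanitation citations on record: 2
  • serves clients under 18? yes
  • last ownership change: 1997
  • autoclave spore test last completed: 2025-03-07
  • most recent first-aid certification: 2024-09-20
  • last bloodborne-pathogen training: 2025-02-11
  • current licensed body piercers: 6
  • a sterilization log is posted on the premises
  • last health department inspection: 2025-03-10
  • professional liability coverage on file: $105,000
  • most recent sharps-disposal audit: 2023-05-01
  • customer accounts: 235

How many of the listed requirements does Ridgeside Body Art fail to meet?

0

1. first-aid certification 186 days ago vs limit 365 → met
2. autoclave spore test 18 days ago vs limit 30 → met
3. professional liability coverage $105,000 ≥ $100,000 → met
4. condition 'offers permanent makeup' holds; bloodborne-pathogen training 42 days ago vs limit 45 → met
5. condition 'performs piercings' holds; sanitation citations on record 2 ≤ 2 → met
6. sharps-disposal audit 694 days ago vs limit 730 → met
7. sterilization log present → met
8. licensed body piercers 6 ≥ 4 → met
9. condition 'serves clients under 18' holds; infection-control review 56 days ago vs limit 60 → met
10. health department inspection 15 days ago vs limit 30 → met
Not met: 0 of 10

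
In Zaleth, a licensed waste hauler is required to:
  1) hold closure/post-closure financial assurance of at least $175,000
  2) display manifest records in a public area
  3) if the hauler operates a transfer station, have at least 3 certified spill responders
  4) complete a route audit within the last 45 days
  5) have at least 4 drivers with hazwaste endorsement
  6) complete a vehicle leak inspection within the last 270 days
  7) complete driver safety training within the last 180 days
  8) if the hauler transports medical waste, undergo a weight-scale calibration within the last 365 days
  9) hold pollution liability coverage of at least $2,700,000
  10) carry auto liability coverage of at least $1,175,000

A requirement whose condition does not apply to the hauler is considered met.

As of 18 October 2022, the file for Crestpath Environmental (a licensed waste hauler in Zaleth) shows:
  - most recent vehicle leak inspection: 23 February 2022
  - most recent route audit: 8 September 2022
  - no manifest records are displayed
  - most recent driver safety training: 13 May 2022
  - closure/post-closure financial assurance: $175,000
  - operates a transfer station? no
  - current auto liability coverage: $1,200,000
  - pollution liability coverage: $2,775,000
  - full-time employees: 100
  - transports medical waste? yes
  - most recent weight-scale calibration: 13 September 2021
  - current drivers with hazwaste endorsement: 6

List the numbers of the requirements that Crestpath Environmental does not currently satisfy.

2, 8

1. closure/post-closure financial assurance $175,000 ≥ $175,000 → met
2. manifest records absent → not met
3. condition 'operates a transfer station' does not hold → requirement n/a → met
4. route audit 40 days ago vs limit 45 → met
5. drivers with hazwaste endorsement 6 ≥ 4 → met
6. vehicle leak inspection 237 days ago vs limit 270 → met
7. driver safety training 158 days ago vs limit 180 → met
8. condition 'transports medical waste' holds; weight-scale calibration 400 days ago vs limit 365 → not met
9. pollution liability coverage $2,775,000 ≥ $2,700,000 → met
10. auto liability coverage $1,200,000 ≥ $1,175,000 → met
Not met: 2, 8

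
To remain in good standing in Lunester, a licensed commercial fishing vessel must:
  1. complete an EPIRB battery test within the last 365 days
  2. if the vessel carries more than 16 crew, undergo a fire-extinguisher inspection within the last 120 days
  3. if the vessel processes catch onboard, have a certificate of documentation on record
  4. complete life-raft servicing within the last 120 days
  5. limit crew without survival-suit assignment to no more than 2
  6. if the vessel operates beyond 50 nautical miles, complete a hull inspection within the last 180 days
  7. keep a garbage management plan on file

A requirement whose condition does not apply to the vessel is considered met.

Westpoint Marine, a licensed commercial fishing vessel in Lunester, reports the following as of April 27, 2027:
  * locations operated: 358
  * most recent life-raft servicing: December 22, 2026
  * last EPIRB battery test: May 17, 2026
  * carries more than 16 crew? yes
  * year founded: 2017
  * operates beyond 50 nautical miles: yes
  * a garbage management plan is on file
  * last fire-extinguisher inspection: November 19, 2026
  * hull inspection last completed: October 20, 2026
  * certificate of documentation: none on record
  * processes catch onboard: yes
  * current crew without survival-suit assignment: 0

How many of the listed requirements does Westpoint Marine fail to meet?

4

1. EPIRB battery test 345 days ago vs limit 365 → met
2. condition 'carries more than 16 crew' holds; fire-extinguisher inspection 159 days ago vs limit 120 → not met
3. condition 'processes catch onboard' holds; certificate of documentation absent → not met
4. life-raft servicing 126 days ago vs limit 120 → not met
5. crew without survival-suit assignment 0 ≤ 2 → met
6. condition 'operates beyond 50 nautical miles' holds; hull inspection 189 days ago vs limit 180 → not met
7. garbage management plan present → met
Not met: 4 of 7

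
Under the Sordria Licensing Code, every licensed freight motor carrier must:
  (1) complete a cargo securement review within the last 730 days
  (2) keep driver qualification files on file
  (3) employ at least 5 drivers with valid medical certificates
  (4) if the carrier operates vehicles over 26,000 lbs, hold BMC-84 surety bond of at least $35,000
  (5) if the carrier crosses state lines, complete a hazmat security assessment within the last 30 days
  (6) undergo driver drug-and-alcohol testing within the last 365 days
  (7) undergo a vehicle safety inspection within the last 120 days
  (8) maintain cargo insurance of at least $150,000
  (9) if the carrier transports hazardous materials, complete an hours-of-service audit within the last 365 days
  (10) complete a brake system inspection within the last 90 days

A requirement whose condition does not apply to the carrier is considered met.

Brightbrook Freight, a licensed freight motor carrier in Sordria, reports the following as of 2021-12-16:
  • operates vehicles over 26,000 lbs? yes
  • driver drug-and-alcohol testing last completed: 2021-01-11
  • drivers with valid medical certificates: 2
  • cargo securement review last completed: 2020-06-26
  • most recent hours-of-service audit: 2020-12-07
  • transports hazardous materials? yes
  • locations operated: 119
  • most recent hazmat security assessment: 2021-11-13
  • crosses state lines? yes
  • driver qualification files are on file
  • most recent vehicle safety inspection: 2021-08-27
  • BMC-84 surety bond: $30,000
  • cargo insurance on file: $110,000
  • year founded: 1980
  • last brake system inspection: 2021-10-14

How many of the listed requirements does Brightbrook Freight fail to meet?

1. cargo securement review 538 days ago vs limit 730 → met
2. driver qualification files present → met
3. drivers with valid medical certificates 2 < 5 → not met
4. condition 'operates vehicles over 26,000 lbs' holds; BMC-84 surety bond $30,000 < $35,000 → not met
5. condition 'crosses state lines' holds; hazmat security assessment 33 days ago vs limit 30 → not met
6. driver drug-and-alcohol testing 339 days ago vs limit 365 → met
7. vehicle safety inspection 111 days ago vs limit 120 → met
8. cargo insurance $110,000 < $150,000 → not met
9. condition 'transports hazardous materials' holds; hours-of-service audit 374 days ago vs limit 365 → not met
10. brake system inspection 63 days ago vs limit 90 → met
Not met: 5 of 10

5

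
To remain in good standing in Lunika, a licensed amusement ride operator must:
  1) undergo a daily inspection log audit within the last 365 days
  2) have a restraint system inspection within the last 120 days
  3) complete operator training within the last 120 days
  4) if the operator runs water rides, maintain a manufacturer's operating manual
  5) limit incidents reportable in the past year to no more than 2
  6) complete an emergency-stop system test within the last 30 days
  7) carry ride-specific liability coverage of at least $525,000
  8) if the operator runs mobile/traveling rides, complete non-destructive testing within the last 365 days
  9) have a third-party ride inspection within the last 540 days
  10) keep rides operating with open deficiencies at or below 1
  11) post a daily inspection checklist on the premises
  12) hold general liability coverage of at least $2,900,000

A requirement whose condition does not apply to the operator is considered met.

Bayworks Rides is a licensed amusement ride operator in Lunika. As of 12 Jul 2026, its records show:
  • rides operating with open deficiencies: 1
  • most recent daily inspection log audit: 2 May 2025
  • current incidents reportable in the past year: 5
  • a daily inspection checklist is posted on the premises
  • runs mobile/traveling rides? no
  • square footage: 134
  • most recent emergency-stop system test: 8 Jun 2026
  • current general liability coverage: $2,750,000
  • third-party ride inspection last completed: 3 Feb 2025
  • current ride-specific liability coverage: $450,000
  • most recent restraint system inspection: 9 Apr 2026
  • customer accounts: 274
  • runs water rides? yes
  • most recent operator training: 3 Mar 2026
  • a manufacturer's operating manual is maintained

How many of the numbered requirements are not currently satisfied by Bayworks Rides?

6

1. daily inspection log audit 436 days ago vs limit 365 → not met
2. restraint system inspection 94 days ago vs limit 120 → met
3. operator training 131 days ago vs limit 120 → not met
4. condition 'runs water rides' holds; manufacturer's operating manual present → met
5. incidents reportable in the past year 5 > 2 → not met
6. emergency-stop system test 34 days ago vs limit 30 → not met
7. ride-specific liability coverage $450,000 < $525,000 → not met
8. condition 'runs mobile/traveling rides' does not hold → requirement n/a → met
9. third-party ride inspection 524 days ago vs limit 540 → met
10. rides operating with open deficiencies 1 ≤ 1 → met
11. daily inspection checklist present → met
12. general liability coverage $2,750,000 < $2,900,000 → not met
Not met: 6 of 12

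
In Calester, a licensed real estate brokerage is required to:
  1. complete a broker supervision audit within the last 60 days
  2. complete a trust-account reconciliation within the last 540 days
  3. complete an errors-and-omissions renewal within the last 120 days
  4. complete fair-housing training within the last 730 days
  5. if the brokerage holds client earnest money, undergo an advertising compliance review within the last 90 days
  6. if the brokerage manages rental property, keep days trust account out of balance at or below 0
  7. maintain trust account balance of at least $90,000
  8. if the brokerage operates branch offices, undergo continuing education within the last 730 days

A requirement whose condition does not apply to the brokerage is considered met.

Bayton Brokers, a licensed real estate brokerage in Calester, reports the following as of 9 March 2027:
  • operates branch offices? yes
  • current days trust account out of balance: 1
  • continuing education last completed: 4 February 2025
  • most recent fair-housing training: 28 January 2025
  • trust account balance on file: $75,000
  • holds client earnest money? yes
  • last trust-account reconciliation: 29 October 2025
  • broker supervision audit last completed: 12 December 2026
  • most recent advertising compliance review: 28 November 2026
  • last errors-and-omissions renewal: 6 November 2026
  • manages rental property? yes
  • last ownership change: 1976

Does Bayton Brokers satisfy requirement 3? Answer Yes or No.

3. errors-and-omissions renewal 123 days ago vs limit 120 → not met

No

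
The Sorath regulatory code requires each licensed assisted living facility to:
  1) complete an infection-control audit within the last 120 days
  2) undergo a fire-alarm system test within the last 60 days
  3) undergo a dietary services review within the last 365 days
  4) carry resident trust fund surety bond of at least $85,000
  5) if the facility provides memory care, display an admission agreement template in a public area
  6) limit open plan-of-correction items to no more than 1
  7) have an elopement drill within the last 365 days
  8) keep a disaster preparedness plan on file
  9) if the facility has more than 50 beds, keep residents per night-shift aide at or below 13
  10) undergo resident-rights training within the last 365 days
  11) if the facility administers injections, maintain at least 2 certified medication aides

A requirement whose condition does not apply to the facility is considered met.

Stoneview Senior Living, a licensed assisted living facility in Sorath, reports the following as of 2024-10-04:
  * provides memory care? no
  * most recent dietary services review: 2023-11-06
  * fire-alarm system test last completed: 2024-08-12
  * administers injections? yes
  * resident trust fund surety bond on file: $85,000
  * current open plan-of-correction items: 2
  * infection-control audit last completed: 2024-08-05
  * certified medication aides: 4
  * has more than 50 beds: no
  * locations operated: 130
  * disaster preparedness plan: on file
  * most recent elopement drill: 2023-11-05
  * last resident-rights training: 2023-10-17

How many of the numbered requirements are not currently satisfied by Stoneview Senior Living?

1

1. infection-control audit 60 days ago vs limit 120 → met
2. fire-alarm system test 53 days ago vs limit 60 → met
3. dietary services review 333 days ago vs limit 365 → met
4. resident trust fund surety bond $85,000 ≥ $85,000 → met
5. condition 'provides memory care' does not hold → requirement n/a → met
6. open plan-of-correction items 2 > 1 → not met
7. elopement drill 334 days ago vs limit 365 → met
8. disaster preparedness plan present → met
9. condition 'has more than 50 beds' does not hold → requirement n/a → met
10. resident-rights training 353 days ago vs limit 365 → met
11. condition 'administers injections' holds; certified medication aides 4 ≥ 2 → met
Not met: 1 of 11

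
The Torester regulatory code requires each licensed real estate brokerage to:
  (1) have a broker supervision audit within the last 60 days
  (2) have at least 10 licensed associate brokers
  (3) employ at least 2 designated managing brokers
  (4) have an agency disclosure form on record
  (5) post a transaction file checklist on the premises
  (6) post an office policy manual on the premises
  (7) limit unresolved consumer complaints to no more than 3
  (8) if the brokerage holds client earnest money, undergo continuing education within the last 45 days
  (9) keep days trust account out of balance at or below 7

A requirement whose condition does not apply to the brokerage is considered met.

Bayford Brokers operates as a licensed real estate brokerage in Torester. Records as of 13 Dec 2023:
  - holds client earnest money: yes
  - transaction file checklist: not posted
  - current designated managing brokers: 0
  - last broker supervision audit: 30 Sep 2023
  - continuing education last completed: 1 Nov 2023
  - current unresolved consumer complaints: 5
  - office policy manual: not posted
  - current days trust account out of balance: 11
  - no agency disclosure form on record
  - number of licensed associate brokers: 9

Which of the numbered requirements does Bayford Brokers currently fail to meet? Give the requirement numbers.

1. broker supervision audit 74 days ago vs limit 60 → not met
2. licensed associate brokers 9 < 10 → not met
3. designated managing brokers 0 < 2 → not met
4. agency disclosure form absent → not met
5. transaction file checklist absent → not met
6. office policy manual absent → not met
7. unresolved consumer complaints 5 > 3 → not met
8. condition 'holds client earnest money' holds; continuing education 42 days ago vs limit 45 → met
9. days trust account out of balance 11 > 7 → not met
Not met: 1, 2, 3, 4, 5, 6, 7, 9

1, 2, 3, 4, 5, 6, 7, 9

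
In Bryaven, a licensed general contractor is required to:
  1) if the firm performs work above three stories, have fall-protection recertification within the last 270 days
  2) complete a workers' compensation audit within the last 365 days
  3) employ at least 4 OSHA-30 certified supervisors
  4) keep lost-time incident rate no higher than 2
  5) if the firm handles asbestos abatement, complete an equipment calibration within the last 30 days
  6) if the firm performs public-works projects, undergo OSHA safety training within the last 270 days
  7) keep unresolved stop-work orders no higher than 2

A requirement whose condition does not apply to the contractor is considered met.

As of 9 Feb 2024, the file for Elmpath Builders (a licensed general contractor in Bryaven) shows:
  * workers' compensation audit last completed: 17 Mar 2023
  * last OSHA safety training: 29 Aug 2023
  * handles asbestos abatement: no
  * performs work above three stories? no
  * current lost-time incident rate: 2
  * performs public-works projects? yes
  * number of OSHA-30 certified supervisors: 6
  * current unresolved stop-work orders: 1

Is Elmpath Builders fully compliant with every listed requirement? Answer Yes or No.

1. condition 'performs work above three stories' does not hold → requirement n/a → met
2. workers' compensation audit 329 days ago vs limit 365 → met
3. OSHA-30 certified supervisors 6 ≥ 4 → met
4. lost-time incident rate 2 ≤ 2 → met
5. condition 'handles asbestos abatement' does not hold → requirement n/a → met
6. condition 'performs public-works projects' holds; OSHA safety training 164 days ago vs limit 270 → met
7. unresolved stop-work orders 1 ≤ 2 → met
All met.

Yes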